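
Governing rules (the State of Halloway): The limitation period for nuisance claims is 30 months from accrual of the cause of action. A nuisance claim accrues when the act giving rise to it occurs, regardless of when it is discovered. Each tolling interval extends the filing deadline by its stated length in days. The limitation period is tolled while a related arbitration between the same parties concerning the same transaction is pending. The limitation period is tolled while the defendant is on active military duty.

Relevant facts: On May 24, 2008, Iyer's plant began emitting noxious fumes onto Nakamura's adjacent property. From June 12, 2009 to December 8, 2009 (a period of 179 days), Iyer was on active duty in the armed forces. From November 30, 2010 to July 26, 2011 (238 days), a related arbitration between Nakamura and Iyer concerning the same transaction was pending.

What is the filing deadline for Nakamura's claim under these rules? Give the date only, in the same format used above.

January 15, 2012

The limitation period began to run on May 24, 2008.
30 months from May 24, 2008 is November 24, 2010.
Because the defendant's active military service ran from June 12, 2009 to December 8, 2009, the deadline is extended by 179 days to May 22, 2011.
Because the pending related arbitration ran from November 30, 2010 to July 26, 2011, the deadline is extended by 238 days to January 15, 2012.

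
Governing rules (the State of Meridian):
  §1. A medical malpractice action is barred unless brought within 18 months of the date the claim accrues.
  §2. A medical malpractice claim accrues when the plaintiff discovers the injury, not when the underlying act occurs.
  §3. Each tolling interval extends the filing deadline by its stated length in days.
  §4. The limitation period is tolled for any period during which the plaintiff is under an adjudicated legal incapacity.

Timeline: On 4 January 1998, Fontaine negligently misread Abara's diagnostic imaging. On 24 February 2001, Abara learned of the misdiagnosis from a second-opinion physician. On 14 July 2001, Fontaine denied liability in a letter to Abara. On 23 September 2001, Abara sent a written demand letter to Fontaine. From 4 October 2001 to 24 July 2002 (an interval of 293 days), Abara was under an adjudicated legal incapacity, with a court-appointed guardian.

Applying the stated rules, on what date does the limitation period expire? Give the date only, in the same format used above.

Accrual is tied to discovery, so the period began on 24 February 2001 rather than on 4 January 1998 when the act occurred.
18 months from 24 February 2001 is 24 August 2002.
The plaintiff's legal incapacity from 4 October 2001 to 24 July 2002 tolled the period for 293 days, extending the deadline to 13 June 2003.
Nothing else in the chronology tolls or restarts the period.

13 June 2003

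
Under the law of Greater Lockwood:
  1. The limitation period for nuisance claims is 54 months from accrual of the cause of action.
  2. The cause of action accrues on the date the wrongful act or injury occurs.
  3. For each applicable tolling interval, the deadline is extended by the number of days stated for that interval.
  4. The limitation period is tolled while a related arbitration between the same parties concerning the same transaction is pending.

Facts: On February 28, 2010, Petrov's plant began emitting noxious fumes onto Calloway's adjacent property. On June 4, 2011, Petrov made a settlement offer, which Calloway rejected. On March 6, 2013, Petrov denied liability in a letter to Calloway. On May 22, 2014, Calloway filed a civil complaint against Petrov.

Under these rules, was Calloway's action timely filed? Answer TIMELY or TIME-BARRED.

TIMELY

The claim accrued on February 28, 2010, when the wrongful act occurred.
Adding the 54 months base period to February 28, 2010 gives a deadline of August 28, 2014, before any tolling.
None of the other events listed affects the running of the period under the stated rules.
Filing on May 22, 2014 beat the August 28, 2014 deadline — the action is timely.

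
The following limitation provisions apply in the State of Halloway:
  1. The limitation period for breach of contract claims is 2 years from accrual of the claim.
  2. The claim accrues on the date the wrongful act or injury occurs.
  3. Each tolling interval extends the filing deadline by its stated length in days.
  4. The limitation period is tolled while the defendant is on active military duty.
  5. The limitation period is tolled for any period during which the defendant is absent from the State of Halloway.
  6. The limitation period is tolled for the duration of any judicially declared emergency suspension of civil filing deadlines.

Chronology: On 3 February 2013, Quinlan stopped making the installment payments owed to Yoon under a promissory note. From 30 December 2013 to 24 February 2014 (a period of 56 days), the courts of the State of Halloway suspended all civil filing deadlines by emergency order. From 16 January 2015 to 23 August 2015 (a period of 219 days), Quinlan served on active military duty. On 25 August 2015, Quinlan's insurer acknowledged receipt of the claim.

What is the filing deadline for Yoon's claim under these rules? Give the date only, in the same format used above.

The claim accrued on 3 February 2013, when the wrongful act occurred.
2 years from 3 February 2013 is 3 February 2015.
The emergency suspension of filing deadlines from 30 December 2013 to 24 February 2014 tolled the period for 56 days, extending the deadline to 31 March 2015.
The period was tolled for 219 days by the defendant's active military service (16 January 2015 to 23 August 2015), pushing the deadline to 5 November 2015.
None of the other events listed affects the running of the period under the stated rules.

5 November 2015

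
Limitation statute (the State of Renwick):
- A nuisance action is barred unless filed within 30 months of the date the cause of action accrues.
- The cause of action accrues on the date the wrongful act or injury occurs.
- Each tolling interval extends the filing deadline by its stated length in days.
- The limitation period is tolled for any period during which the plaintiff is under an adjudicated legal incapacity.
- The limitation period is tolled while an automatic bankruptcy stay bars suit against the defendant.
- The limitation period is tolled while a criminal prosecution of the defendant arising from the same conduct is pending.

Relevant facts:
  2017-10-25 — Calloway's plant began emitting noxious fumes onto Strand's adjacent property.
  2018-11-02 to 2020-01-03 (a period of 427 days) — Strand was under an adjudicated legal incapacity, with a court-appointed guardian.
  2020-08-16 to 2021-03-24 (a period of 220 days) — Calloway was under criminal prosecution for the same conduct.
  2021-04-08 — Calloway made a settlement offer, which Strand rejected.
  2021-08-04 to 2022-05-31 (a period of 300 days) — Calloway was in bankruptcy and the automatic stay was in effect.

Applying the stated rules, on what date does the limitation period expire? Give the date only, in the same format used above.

2022-11-28

The cause of action accrued on 2017-10-25, the date of the act.
The untolled deadline — 30 months after 2017-10-25 — is 2020-04-25.
Because the plaintiff's legal incapacity ran from 2018-11-02 to 2020-01-03, the deadline is extended by 427 days to 2021-06-26.
The pending criminal prosecution from 2020-08-16 to 2021-03-24 tolled the period for 220 days, extending the deadline to 2022-02-01.
The automatic bankruptcy stay from 2021-08-04 to 2022-05-31 tolled the period for 300 days, extending the deadline to 2022-11-28.
None of the other events listed affects the running of the period under the stated rules.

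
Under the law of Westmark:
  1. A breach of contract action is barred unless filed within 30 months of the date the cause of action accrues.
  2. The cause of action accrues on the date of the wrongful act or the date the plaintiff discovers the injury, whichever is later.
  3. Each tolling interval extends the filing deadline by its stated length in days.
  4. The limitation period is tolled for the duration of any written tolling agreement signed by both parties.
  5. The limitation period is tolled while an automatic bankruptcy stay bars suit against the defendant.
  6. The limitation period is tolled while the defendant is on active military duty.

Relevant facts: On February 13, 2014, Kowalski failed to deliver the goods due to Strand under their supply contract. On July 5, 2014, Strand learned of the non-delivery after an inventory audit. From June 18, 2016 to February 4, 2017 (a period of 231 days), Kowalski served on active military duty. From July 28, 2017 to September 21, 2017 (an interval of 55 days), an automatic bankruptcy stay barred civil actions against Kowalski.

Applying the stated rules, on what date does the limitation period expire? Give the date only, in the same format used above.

October 18, 2017

Taking the later of the act (February 13, 2014) and discovery (July 5, 2014), the claim accrued on July 5, 2014.
Adding the 30 months base period to July 5, 2014 gives a deadline of January 5, 2017, before any tolling.
The period was tolled for 231 days by the defendant's active military service (June 18, 2016 to February 4, 2017), pushing the deadline to August 24, 2017.
Because the automatic bankruptcy stay ran from July 28, 2017 to September 21, 2017, the deadline is extended by 55 days to October 18, 2017.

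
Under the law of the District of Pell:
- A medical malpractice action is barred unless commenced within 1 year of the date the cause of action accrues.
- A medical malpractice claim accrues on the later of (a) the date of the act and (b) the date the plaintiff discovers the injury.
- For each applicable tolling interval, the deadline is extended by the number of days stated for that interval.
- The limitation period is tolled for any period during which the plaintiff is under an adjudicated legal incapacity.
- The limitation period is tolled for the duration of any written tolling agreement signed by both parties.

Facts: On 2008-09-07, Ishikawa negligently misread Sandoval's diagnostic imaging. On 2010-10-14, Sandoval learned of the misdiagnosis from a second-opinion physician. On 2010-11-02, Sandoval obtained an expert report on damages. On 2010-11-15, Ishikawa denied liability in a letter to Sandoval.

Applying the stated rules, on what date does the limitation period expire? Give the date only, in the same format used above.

2011-10-14

The claim accrued on 2010-10-14 — the later of the 2008-09-07 act and the 2010-10-14 discovery.
The untolled deadline — 1 year after 2010-10-14 — is 2011-10-14.
Nothing else in the chronology tolls or restarts the period.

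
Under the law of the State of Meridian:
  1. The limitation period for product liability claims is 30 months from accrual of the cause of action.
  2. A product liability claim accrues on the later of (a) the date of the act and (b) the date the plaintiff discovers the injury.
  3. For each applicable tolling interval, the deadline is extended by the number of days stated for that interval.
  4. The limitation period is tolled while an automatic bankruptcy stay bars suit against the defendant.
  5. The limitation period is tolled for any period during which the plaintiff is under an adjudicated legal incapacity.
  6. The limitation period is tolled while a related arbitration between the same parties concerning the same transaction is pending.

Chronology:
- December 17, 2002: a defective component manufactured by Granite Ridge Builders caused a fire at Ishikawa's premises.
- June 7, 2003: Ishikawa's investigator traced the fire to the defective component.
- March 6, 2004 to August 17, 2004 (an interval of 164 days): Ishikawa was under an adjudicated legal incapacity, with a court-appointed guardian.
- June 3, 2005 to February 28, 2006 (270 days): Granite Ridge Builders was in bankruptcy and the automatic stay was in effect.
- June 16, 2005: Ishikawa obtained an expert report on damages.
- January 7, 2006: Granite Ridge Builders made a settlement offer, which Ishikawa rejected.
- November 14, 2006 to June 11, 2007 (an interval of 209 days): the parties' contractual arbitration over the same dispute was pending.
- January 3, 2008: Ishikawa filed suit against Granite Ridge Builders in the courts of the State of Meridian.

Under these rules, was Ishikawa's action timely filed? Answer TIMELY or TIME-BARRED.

TIME-BARRED

Taking the later of the act (December 17, 2002) and discovery (June 7, 2003), the claim accrued on June 7, 2003.
The untolled deadline — 30 months after June 7, 2003 — is December 7, 2005.
The period was tolled for 164 days by the plaintiff's legal incapacity (March 6, 2004 to August 17, 2004), pushing the deadline to May 20, 2006.
Because the automatic bankruptcy stay ran from June 3, 2005 to February 28, 2006, the deadline is extended by 270 days to February 14, 2007.
The pending related arbitration from November 14, 2006 to June 11, 2007 tolled the period for 209 days, extending the deadline to September 11, 2007.
Nothing else in the chronology tolls or restarts the period.
Ishikawa filed on January 3, 2008, after the September 11, 2007 deadline, so the action is time-barred.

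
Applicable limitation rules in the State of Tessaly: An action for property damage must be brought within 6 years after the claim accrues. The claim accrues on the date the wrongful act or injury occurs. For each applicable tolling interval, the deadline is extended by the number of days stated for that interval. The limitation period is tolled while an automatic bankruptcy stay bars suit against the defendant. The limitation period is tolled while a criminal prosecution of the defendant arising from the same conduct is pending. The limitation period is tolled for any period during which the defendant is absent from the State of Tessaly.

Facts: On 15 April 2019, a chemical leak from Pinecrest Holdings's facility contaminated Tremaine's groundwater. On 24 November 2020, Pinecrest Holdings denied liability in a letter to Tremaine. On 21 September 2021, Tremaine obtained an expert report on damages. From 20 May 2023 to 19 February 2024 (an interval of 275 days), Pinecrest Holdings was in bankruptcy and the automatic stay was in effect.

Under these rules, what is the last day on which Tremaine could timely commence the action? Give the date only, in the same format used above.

The claim accrued on 15 April 2019, when the wrongful act occurred.
The untolled deadline — 6 years after 15 April 2019 — is 15 April 2025.
The automatic bankruptcy stay from 20 May 2023 to 19 February 2024 tolled the period for 275 days, extending the deadline to 15 January 2026.
The other events in the timeline have no effect on the limitation period under the stated rules.

15 January 2026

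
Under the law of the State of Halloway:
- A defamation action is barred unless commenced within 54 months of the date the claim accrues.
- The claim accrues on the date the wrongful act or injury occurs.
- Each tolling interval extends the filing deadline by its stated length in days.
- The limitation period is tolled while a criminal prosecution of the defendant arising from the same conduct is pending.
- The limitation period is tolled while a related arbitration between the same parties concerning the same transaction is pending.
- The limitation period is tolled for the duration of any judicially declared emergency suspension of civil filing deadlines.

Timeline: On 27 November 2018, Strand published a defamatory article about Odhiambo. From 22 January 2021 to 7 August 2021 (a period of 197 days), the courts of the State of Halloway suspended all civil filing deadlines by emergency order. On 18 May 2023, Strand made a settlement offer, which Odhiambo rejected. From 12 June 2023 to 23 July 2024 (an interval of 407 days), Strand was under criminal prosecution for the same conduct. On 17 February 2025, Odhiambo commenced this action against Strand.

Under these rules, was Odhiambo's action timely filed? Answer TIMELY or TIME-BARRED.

TIME-BARRED

The limitation period began to run on 27 November 2018.
Adding the 54 months base period to 27 November 2018 gives a deadline of 27 May 2023, before any tolling.
Because the emergency suspension of filing deadlines ran from 22 January 2021 to 7 August 2021, the deadline is extended by 197 days to 10 December 2023.
The pending criminal prosecution from 12 June 2023 to 23 July 2024 tolled the period for 407 days, extending the deadline to 20 January 2025.
None of the other events listed affects the running of the period under the stated rules.
Odhiambo filed on 17 February 2025, after the 20 January 2025 deadline, so the action is time-barred.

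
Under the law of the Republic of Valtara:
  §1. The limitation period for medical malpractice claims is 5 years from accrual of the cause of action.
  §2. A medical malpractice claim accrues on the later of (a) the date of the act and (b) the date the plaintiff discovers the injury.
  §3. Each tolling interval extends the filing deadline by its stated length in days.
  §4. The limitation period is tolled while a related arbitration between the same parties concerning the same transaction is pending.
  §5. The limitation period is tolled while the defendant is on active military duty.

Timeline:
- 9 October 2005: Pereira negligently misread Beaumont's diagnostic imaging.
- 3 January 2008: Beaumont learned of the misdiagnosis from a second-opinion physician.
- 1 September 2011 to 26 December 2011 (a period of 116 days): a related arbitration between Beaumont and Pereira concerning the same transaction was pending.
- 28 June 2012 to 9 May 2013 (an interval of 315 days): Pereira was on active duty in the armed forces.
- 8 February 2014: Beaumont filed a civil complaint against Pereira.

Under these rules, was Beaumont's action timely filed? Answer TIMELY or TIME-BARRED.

TIMELY

Taking the later of the act (9 October 2005) and discovery (3 January 2008), the claim accrued on 3 January 2008.
5 years from 3 January 2008 is 3 January 2013.
Because the pending related arbitration ran from 1 September 2011 to 26 December 2011, the deadline is extended by 116 days to 29 April 2013.
Because the defendant's active military service ran from 28 June 2012 to 9 May 2013, the deadline is extended by 315 days to 10 March 2014.
Filing on 8 February 2014 beat the 10 March 2014 deadline — the action is timely.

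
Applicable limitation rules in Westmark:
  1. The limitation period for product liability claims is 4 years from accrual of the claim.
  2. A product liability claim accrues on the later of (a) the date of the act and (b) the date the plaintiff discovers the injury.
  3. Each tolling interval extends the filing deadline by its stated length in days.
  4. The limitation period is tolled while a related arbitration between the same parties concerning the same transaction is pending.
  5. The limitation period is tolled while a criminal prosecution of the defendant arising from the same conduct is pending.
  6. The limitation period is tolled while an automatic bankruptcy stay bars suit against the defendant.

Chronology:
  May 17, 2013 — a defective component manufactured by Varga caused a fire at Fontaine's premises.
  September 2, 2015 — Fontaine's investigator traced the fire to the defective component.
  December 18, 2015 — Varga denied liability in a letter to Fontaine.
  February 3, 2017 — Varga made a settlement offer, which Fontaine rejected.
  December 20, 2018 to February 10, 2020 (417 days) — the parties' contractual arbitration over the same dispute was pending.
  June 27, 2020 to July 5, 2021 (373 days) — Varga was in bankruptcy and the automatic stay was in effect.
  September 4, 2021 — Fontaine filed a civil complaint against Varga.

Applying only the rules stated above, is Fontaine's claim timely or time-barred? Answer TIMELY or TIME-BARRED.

TIMELY

Because discovery on September 2, 2015 post-dates the May 17, 2013 act, accrual under the later-of rule falls on September 2, 2015.
The untolled deadline — 4 years after September 2, 2015 — is September 2, 2019.
Because the pending related arbitration ran from December 20, 2018 to February 10, 2020, the deadline is extended by 417 days to October 23, 2020.
Because the automatic bankruptcy stay ran from June 27, 2020 to July 5, 2021, the deadline is extended by 373 days to October 31, 2021.
Nothing else in the chronology tolls or restarts the period.
Fontaine filed on September 4, 2021, before the October 31, 2021 deadline, so the action is timely.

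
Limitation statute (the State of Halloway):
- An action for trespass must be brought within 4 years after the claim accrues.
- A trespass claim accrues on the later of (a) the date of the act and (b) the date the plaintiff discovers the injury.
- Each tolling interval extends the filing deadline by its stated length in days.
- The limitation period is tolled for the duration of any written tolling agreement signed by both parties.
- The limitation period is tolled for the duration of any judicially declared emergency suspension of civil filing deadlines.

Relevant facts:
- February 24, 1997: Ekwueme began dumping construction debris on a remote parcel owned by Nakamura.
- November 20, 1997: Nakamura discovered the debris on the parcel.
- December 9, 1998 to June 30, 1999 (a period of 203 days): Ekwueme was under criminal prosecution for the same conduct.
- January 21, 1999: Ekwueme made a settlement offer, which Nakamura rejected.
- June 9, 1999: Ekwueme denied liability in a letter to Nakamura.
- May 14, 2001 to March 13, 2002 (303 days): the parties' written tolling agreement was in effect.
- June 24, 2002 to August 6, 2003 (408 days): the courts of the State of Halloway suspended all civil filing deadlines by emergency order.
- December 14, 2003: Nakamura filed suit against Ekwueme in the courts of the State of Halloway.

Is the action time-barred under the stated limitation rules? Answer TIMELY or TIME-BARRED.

TIME-BARRED

Because discovery on November 20, 1997 post-dates the February 24, 1997 act, accrual under the later-of rule falls on November 20, 1997.
The untolled deadline — 4 years after November 20, 1997 — is November 20, 2001.
The period was tolled for 303 days by the written tolling agreement (May 14, 2001 to March 13, 2002), pushing the deadline to September 19, 2002.
The period was tolled for 408 days by the emergency suspension of filing deadlines (June 24, 2002 to August 6, 2003), pushing the deadline to November 1, 2003.
No stated provision tolls the period for a criminal prosecution, so the interval from December 9, 1998 to June 30, 1999 has no effect on the deadline.
None of the other events listed affects the running of the period under the stated rules.
The December 14, 2003 filing falls after the November 1, 2003 deadline; the claim is time-barred.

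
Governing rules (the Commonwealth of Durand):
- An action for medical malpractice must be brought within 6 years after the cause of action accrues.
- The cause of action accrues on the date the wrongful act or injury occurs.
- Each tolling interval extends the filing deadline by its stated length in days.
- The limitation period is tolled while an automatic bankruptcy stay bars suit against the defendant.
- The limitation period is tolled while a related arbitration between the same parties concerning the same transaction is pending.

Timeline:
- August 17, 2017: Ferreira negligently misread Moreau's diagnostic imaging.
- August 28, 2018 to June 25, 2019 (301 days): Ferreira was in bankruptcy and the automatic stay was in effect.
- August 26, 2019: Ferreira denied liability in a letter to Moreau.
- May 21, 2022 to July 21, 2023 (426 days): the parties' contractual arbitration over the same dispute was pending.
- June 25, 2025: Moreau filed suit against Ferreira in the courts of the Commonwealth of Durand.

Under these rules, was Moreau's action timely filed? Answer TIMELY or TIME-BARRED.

The limitation period began to run on August 17, 2017.
6 years from August 17, 2017 is August 17, 2023.
The period was tolled for 301 days by the automatic bankruptcy stay (August 28, 2018 to June 25, 2019), pushing the deadline to June 13, 2024.
The pending related arbitration from May 21, 2022 to July 21, 2023 tolled the period for 426 days, extending the deadline to August 13, 2025.
The other events in the timeline have no effect on the limitation period under the stated rules.
The June 25, 2025 filing precedes the August 13, 2025 deadline; the claim is timely.

TIMELY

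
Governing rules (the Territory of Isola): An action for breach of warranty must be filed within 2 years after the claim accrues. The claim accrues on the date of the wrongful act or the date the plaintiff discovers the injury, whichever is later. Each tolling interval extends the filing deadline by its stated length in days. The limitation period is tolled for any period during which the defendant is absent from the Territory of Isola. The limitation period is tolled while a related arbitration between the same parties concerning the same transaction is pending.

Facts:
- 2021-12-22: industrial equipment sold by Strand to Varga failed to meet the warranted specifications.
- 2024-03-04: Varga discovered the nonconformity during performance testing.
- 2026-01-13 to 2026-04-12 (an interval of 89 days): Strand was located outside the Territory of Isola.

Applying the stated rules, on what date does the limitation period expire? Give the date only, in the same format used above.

The claim accrued on 2024-03-04 — the later of the 2021-12-22 act and the 2024-03-04 discovery.
The untolled deadline — 2 years after 2024-03-04 — is 2026-03-04.
The period was tolled for 89 days by the defendant's absence from the jurisdiction (2026-01-13 to 2026-04-12), pushing the deadline to 2026-06-01.

2026-06-01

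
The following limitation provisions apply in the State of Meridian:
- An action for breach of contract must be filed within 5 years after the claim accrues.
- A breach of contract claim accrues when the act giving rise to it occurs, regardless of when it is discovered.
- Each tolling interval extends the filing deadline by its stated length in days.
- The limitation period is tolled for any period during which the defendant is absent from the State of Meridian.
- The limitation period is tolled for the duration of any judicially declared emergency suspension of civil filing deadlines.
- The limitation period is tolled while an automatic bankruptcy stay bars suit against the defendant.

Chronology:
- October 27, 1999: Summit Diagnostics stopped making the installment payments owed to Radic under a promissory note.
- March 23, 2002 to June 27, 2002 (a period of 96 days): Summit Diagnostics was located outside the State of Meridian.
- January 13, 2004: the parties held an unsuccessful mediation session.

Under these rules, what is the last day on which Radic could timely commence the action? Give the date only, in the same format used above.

The limitation period began to run on October 27, 1999.
5 years from October 27, 1999 is October 27, 2004.
Because the defendant's absence from the jurisdiction ran from March 23, 2002 to June 27, 2002, the deadline is extended by 96 days to January 31, 2005.
Nothing else in the chronology tolls or restarts the period.

January 31, 2005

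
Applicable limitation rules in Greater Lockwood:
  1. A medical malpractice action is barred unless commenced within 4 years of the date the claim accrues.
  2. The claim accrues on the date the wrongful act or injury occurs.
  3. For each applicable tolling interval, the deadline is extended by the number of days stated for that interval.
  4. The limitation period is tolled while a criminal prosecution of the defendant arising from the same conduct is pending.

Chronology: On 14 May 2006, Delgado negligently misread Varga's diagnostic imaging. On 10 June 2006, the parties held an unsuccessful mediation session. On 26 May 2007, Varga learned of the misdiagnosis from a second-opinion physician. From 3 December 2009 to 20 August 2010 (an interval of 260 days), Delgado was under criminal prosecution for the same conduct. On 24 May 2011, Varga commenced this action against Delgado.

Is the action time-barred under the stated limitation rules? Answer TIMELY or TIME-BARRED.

The claim accrued on 14 May 2006, when the wrongful act occurred; under the stated occurrence rule the 26 May 2007 discovery does not delay accrual.
Adding the 4 years base period to 14 May 2006 gives a deadline of 14 May 2010, before any tolling.
The period was tolled for 260 days by the pending criminal prosecution (3 December 2009 to 20 August 2010), pushing the deadline to 29 January 2011.
None of the other events listed affects the running of the period under the stated rules.
Varga filed on 24 May 2011, after the 29 January 2011 deadline, so the action is time-barred.

TIME-BARRED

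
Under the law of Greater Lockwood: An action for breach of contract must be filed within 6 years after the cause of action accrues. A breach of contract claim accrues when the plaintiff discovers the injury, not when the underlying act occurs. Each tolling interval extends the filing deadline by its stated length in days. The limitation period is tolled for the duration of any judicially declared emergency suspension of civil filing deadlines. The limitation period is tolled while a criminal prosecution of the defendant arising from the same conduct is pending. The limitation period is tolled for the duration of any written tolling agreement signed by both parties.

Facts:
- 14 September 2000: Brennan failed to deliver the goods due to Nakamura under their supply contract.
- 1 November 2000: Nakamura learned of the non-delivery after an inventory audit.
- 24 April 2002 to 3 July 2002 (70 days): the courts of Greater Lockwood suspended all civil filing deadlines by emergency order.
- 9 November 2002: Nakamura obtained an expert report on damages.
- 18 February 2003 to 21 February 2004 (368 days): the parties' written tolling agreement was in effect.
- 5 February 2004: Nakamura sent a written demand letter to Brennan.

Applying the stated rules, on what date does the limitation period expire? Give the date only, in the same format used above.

13 January 2008

Under the discovery rule, the claim accrued on 1 November 2000, when Nakamura discovered the injury — not on the 14 September 2000 date of the underlying act.
6 years from 1 November 2000 is 1 November 2006.
The emergency suspension of filing deadlines from 24 April 2002 to 3 July 2002 tolled the period for 70 days, extending the deadline to 10 January 2007.
Because the written tolling agreement ran from 18 February 2003 to 21 February 2004, the deadline is extended by 368 days to 13 January 2008.
None of the other events listed affects the running of the period under the stated rules.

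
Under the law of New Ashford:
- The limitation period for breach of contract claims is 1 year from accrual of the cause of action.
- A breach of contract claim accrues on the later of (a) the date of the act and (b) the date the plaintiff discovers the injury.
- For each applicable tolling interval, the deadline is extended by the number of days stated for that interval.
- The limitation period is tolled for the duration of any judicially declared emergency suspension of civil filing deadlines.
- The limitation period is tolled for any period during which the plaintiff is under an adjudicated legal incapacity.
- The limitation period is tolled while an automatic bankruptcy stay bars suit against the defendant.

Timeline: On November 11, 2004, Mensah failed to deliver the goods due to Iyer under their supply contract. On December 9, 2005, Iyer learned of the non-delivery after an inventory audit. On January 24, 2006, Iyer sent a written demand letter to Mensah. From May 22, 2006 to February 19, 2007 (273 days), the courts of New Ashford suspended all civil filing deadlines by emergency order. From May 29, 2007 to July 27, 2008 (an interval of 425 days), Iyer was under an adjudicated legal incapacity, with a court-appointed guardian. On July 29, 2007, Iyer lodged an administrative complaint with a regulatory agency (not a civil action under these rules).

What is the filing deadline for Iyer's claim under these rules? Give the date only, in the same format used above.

November 6, 2008

Taking the later of the act (November 11, 2004) and discovery (December 9, 2005), the claim accrued on December 9, 2005.
The untolled deadline — 1 year after December 9, 2005 — is December 9, 2006.
The period was tolled for 273 days by the emergency suspension of filing deadlines (May 22, 2006 to February 19, 2007), pushing the deadline to September 8, 2007.
The plaintiff's legal incapacity from May 29, 2007 to July 27, 2008 tolled the period for 425 days, extending the deadline to November 6, 2008.
Nothing else in the chronology tolls or restarts the period.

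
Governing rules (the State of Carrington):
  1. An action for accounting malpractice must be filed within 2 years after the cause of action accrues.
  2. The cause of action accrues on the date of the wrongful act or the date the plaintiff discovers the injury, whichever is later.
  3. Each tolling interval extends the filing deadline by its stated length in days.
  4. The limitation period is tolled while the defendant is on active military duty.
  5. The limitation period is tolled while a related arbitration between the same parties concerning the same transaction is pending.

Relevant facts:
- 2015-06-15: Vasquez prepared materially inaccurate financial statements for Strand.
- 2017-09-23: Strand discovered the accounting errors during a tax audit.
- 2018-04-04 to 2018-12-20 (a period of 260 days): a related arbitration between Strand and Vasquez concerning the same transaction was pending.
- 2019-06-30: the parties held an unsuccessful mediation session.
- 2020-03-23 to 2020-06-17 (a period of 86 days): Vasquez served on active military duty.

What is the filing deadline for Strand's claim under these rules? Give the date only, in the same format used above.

2020-09-03

Taking the later of the act (2015-06-15) and discovery (2017-09-23), the claim accrued on 2017-09-23.
2 years from 2017-09-23 is 2019-09-23.
Because the pending related arbitration ran from 2018-04-04 to 2018-12-20, the deadline is extended by 260 days to 2020-06-09.
The period was tolled for 86 days by the defendant's active military service (2020-03-23 to 2020-06-17), pushing the deadline to 2020-09-03.
The other events in the timeline have no effect on the limitation period under the stated rules.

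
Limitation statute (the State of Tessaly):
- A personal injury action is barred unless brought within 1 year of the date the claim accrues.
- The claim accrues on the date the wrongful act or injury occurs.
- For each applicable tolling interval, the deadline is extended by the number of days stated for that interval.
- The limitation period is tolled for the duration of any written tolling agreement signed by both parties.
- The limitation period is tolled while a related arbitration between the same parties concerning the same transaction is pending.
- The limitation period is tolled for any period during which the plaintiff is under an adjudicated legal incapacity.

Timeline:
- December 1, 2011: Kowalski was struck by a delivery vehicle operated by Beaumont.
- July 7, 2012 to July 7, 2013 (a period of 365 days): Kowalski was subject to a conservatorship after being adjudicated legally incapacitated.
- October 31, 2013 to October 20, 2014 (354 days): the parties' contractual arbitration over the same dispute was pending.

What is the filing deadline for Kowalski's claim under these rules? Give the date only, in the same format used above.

The claim accrued on December 1, 2011, when the wrongful act occurred.
1 year from December 1, 2011 is December 1, 2012.
The period was tolled for 365 days by the plaintiff's legal incapacity (July 7, 2012 to July 7, 2013), pushing the deadline to December 1, 2013.
The period was tolled for 354 days by the pending related arbitration (October 31, 2013 to October 20, 2014), pushing the deadline to November 20, 2014.

November 20, 2014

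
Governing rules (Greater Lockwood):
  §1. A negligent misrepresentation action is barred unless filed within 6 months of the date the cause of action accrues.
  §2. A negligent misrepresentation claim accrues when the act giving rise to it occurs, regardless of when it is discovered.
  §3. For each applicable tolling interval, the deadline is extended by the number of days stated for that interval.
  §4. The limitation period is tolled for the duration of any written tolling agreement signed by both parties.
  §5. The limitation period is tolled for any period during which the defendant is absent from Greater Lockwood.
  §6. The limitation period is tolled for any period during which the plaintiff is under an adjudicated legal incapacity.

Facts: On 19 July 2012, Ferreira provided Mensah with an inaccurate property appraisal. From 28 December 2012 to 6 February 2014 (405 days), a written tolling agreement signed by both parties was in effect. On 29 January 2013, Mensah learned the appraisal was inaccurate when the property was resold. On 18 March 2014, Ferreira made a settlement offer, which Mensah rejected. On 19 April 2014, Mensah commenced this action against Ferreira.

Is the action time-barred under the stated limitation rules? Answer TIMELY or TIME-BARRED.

TIME-BARRED

The claim accrued on 19 July 2012, when the wrongful act occurred; under the stated occurrence rule the 29 January 2013 discovery does not delay accrual.
The untolled deadline — 6 months after 19 July 2012 — is 19 January 2013.
Because the written tolling agreement ran from 28 December 2012 to 6 February 2014, the deadline is extended by 405 days to 28 February 2014.
None of the other events listed affects the running of the period under the stated rules.
Filing on 19 April 2014 missed the 28 February 2014 deadline — the action is time-barred.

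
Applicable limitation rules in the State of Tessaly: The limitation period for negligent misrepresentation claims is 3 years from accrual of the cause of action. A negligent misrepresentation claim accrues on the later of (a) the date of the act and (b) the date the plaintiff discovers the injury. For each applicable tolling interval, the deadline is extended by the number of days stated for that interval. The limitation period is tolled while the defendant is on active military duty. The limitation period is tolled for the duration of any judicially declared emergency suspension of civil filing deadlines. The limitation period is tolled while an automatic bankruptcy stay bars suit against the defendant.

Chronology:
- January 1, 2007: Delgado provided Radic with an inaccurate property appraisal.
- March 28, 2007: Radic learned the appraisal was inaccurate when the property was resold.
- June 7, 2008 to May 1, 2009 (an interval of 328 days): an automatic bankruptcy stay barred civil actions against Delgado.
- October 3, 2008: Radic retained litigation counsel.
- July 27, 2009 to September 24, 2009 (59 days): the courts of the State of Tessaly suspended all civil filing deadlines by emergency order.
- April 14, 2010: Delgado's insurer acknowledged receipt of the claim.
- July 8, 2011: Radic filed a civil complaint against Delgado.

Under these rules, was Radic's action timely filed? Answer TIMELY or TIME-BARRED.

Because discovery on March 28, 2007 post-dates the January 1, 2007 act, accrual under the later-of rule falls on March 28, 2007.
3 years from March 28, 2007 is March 28, 2010.
Because the automatic bankruptcy stay ran from June 7, 2008 to May 1, 2009, the deadline is extended by 328 days to February 19, 2011.
The emergency suspension of filing deadlines from July 27, 2009 to September 24, 2009 tolled the period for 59 days, extending the deadline to April 19, 2011.
The other events in the timeline have no effect on the limitation period under the stated rules.
The July 8, 2011 filing falls after the April 19, 2011 deadline; the claim is time-barred.

TIME-BARRED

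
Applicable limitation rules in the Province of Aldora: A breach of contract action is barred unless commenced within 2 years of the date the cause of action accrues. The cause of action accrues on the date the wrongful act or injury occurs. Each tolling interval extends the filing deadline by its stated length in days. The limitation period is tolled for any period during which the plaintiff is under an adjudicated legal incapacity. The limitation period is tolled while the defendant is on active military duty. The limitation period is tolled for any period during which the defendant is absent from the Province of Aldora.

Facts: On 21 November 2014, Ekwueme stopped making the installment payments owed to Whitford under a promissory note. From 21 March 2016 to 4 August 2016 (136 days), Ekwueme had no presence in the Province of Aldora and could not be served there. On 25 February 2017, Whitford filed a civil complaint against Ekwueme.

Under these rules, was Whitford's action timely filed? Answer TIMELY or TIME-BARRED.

TIMELY

The claim accrued on 21 November 2014, when the wrongful act occurred.
The untolled deadline — 2 years after 21 November 2014 — is 21 November 2016.
The period was tolled for 136 days by the defendant's absence from the jurisdiction (21 March 2016 to 4 August 2016), pushing the deadline to 6 April 2017.
Whitford filed on 25 February 2017, before the 6 April 2017 deadline, so the action is timely.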